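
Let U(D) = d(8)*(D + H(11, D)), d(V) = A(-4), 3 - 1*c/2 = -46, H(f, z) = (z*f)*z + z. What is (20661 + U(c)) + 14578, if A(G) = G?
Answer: -388121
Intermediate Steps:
H(f, z) = z + f*z² (H(f, z) = (f*z)*z + z = f*z² + z = z + f*z²)
c = 98 (c = 6 - 2*(-46) = 6 + 92 = 98)
d(V) = -4
U(D) = -4*D - 4*D*(1 + 11*D) (U(D) = -4*(D + D*(1 + 11*D)) = -4*D - 4*D*(1 + 11*D))
(20661 + U(c)) + 14578 = (20661 + 4*98*(-2 - 11*98)) + 14578 = (20661 + 4*98*(-2 - 1078)) + 14578 = (20661 + 4*98*(-1080)) + 14578 = (20661 - 423360) + 14578 = -402699 + 14578 = -388121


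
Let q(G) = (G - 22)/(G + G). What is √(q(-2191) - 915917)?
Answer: I*√17587358926942/4382 ≈ 957.04*I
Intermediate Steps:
q(G) = (-22 + G)/(2*G) (q(G) = (-22 + G)/((2*G)) = (-22 + G)*(1/(2*G)) = (-22 + G)/(2*G))
√(q(-2191) - 915917) = √((½)*(-22 - 2191)/(-2191) - 915917) = √((½)*(-1/2191)*(-2213) - 915917) = √(2213/4382 - 915917) = √(-4013546081/4382) = I*√17587358926942/4382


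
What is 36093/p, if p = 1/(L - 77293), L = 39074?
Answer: -1379438367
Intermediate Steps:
p = -1/38219 (p = 1/(39074 - 77293) = 1/(-38219) = -1/38219 ≈ -2.6165e-5)
36093/p = 36093/(-1/38219) = 36093*(-38219) = -1379438367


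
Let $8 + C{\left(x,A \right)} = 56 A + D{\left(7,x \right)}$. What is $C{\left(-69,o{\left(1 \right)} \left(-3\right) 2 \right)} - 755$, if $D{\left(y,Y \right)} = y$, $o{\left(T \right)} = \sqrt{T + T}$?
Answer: $-756 - 336 \sqrt{2} \approx -1231.2$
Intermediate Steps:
$o{\left(T \right)} = \sqrt{2} \sqrt{T}$ ($o{\left(T \right)} = \sqrt{2 T} = \sqrt{2} \sqrt{T}$)
$C{\left(x,A \right)} = -1 + 56 A$ ($C{\left(x,A \right)} = -8 + \left(56 A + 7\right) = -8 + \left(7 + 56 A\right) = -1 + 56 A$)
$C{\left(-69,o{\left(1 \right)} \left(-3\right) 2 \right)} - 755 = \left(-1 + 56 \sqrt{2} \sqrt{1} \left(-3\right) 2\right) - 755 = \left(-1 + 56 \sqrt{2} \cdot 1 \left(-3\right) 2\right) - 755 = \left(-1 + 56 \sqrt{2} \left(-3\right) 2\right) - 755 = \left(-1 + 56 - 3 \sqrt{2} \cdot 2\right) - 755 = \left(-1 + 56 \left(- 6 \sqrt{2}\right)\right) - 755 = \left(-1 - 336 \sqrt{2}\right) - 755 = -756 - 336 \sqrt{2}$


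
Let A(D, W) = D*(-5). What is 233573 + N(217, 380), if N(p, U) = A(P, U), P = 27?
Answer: 233438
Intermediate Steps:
A(D, W) = -5*D
N(p, U) = -135 (N(p, U) = -5*27 = -135)
233573 + N(217, 380) = 233573 - 135 = 233438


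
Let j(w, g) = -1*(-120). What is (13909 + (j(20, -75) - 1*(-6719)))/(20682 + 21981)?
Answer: 6916/14221 ≈ 0.48632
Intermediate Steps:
j(w, g) = 120
(13909 + (j(20, -75) - 1*(-6719)))/(20682 + 21981) = (13909 + (120 - 1*(-6719)))/(20682 + 21981) = (13909 + (120 + 6719))/42663 = (13909 + 6839)*(1/42663) = 20748*(1/42663) = 6916/14221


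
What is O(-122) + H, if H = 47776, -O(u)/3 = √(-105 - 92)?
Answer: 47776 - 3*I*√197 ≈ 47776.0 - 42.107*I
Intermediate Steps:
O(u) = -3*I*√197 (O(u) = -3*√(-105 - 92) = -3*I*√197)
O(-122) + H = -3*I*√197 + 47776 = 47776 - 3*I*√197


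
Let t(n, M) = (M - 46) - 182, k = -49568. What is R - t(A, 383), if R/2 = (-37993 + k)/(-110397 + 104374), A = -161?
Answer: -758443/6023 ≈ -125.92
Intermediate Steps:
t(n, M) = -228 + M (t(n, M) = (-46 + M) - 182 = -228 + M)
R = 175122/6023 (R = 2*((-37993 - 49568)/(-110397 + 104374)) = 2*(-87561/(-6023)) = 2*(-87561*(-1/6023)) = 2*(87561/6023) = 175122/6023 ≈ 29.076)
R - t(A, 383) = 175122/6023 - (-228 + 383) = 175122/6023 - 1*155 = 175122/6023 - 155 = -758443/6023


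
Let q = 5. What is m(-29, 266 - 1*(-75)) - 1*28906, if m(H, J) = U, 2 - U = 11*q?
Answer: -28959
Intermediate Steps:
U = -53 (U = 2 - 11*5 = 2 - 1*55 = 2 - 55 = -53)
m(H, J) = -53
m(-29, 266 - 1*(-75)) - 1*28906 = -53 - 1*28906 = -53 - 28906 = -28959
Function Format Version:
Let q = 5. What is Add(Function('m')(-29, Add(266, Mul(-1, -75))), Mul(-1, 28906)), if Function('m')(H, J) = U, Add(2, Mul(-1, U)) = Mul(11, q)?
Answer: -28959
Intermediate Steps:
U = -53 (U = Add(2, Mul(-1, Mul(11, 5))) = Add(2, Mul(-1, 55)) = Add(2, -55) = -53)
Function('m')(H, J) = -53
Add(Function('m')(-29, Add(266, Mul(-1, -75))), Mul(-1, 28906)) = Add(-53, Mul(-1, 28906)) = Add(-53, -28906) = -28959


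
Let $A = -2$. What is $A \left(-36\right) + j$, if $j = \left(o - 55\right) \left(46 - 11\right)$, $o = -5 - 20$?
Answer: $-2728$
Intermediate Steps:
$o = -25$ ($o = -5 - 20 = -25$)
$j = -2800$ ($j = \left(-25 - 55\right) \left(46 - 11\right) = \left(-80\right) 35 = -2800$)
$A \left(-36\right) + j = \left(-2\right) \left(-36\right) - 2800 = 72 - 2800 = -2728$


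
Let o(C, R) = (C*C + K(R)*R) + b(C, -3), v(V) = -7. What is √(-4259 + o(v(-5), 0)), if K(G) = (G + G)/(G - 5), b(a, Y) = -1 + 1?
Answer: I*√4210 ≈ 64.885*I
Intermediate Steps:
b(a, Y) = 0
K(G) = 2*G/(-5 + G) (K(G) = (2*G)/(-5 + G) = 2*G/(-5 + G))
o(C, R) = C² + 2*R²/(-5 + R) (o(C, R) = (C*C + (2*R/(-5 + R))*R) + 0 = (C² + 2*R²/(-5 + R)) + 0 = C² + 2*R²/(-5 + R))
√(-4259 + o(v(-5), 0)) = √(-4259 + (2*0² + (-7)²*(-5 + 0))/(-5 + 0)) = √(-4259 + (2*0 + 49*(-5))/(-5)) = √(-4259 - (0 - 245)/5) = √(-4259 - ⅕*(-245)) = √(-4259 + 49) = √(-4210) = I*√4210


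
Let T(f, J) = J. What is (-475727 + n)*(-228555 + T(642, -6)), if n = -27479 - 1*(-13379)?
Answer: 111955348947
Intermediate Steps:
n = -14100 (n = -27479 + 13379 = -14100)
(-475727 + n)*(-228555 + T(642, -6)) = (-475727 - 14100)*(-228555 - 6) = -489827*(-228561) = 111955348947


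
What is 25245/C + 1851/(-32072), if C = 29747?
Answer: 754595943/954045784 ≈ 0.79094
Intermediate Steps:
25245/C + 1851/(-32072) = 25245/29747 + 1851/(-32072) = 25245*(1/29747) + 1851*(-1/32072) = 25245/29747 - 1851/32072 = 754595943/954045784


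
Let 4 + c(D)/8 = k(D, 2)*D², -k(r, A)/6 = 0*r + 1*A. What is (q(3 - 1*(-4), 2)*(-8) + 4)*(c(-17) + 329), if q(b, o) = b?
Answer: 1427244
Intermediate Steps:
k(r, A) = -6*A (k(r, A) = -6*(0*r + 1*A) = -6*(0 + A) = -6*A)
c(D) = -32 - 96*D² (c(D) = -32 + 8*((-6*2)*D²) = -32 + 8*(-12*D²) = -32 - 96*D²)
(q(3 - 1*(-4), 2)*(-8) + 4)*(c(-17) + 329) = ((3 - 1*(-4))*(-8) + 4)*((-32 - 96*(-17)²) + 329) = ((3 + 4)*(-8) + 4)*((-32 - 96*289) + 329) = (7*(-8) + 4)*((-32 - 27744) + 329) = (-56 + 4)*(-27776 + 329) = -52*(-27447) = 1427244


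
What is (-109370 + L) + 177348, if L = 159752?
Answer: 227730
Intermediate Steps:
(-109370 + L) + 177348 = (-109370 + 159752) + 177348 = 50382 + 177348 = 227730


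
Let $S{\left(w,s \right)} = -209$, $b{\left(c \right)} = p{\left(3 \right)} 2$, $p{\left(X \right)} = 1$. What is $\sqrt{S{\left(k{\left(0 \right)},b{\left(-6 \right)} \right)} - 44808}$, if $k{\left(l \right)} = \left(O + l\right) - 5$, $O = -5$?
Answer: $i \sqrt{45017} \approx 212.17 i$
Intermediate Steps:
$k{\left(l \right)} = -10 + l$ ($k{\left(l \right)} = \left(-5 + l\right) - 5 = -10 + l$)
$b{\left(c \right)} = 2$ ($b{\left(c \right)} = 1 \cdot 2 = 2$)
$\sqrt{S{\left(k{\left(0 \right)},b{\left(-6 \right)} \right)} - 44808} = \sqrt{-209 - 44808} = \sqrt{-45017} = i \sqrt{45017}$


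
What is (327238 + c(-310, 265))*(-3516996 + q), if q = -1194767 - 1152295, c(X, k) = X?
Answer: -1917124753824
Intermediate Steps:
q = -2347062
(327238 + c(-310, 265))*(-3516996 + q) = (327238 - 310)*(-3516996 - 2347062) = 326928*(-5864058) = -1917124753824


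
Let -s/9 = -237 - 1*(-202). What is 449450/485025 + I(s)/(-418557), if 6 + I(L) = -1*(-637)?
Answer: 28783815/31112737 ≈ 0.92515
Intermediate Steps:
s = 315 (s = -9*(-237 - 1*(-202)) = -9*(-237 + 202) = -9*(-35) = 315)
I(L) = 631 (I(L) = -6 - 1*(-637) = -6 + 637 = 631)
449450/485025 + I(s)/(-418557) = 449450/485025 + 631/(-418557) = 449450*(1/485025) + 631*(-1/418557) = 17978/19401 - 631/418557 = 28783815/31112737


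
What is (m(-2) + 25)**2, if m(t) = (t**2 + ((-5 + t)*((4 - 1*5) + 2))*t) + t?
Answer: 1681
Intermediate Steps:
m(t) = t + t**2 + t*(-5 + t) (m(t) = (t**2 + ((-5 + t)*((4 - 5) + 2))*t) + t = (t**2 + ((-5 + t)*(-1 + 2))*t) + t = (t**2 + ((-5 + t)*1)*t) + t = (t**2 + (-5 + t)*t) + t = (t**2 + t*(-5 + t)) + t = t + t**2 + t*(-5 + t))
(m(-2) + 25)**2 = (2*(-2)*(-2 - 2) + 25)**2 = (2*(-2)*(-4) + 25)**2 = (16 + 25)**2 = 41**2 = 1681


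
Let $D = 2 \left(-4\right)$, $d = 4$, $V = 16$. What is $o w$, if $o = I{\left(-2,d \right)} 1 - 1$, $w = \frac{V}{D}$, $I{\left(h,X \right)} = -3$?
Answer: $8$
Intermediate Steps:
$D = -8$
$w = -2$ ($w = \frac{16}{-8} = 16 \left(- \frac{1}{8}\right) = -2$)
$o = -4$ ($o = \left(-3\right) 1 - 1 = -3 - 1 = -4$)
$o w = \left(-4\right) \left(-2\right) = 8$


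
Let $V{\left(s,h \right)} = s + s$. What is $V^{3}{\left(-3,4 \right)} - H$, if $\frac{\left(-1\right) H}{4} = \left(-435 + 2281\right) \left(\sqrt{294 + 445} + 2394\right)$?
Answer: $17677080 + 7384 \sqrt{739} \approx 1.7878 \cdot 10^{7}$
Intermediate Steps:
$V{\left(s,h \right)} = 2 s$
$H = -17677296 - 7384 \sqrt{739}$ ($H = - 4 \left(-435 + 2281\right) \left(\sqrt{294 + 445} + 2394\right) = - 4 \cdot 1846 \left(\sqrt{739} + 2394\right) = - 4 \cdot 1846 \left(2394 + \sqrt{739}\right) = - 4 \left(4419324 + 1846 \sqrt{739}\right) = -17677296 - 7384 \sqrt{739} \approx -1.7878 \cdot 10^{7}$)
$V^{3}{\left(-3,4 \right)} - H = \left(2 \left(-3\right)\right)^{3} - \left(-17677296 - 7384 \sqrt{739}\right) = \left(-6\right)^{3} + \left(17677296 + 7384 \sqrt{739}\right) = -216 + \left(17677296 + 7384 \sqrt{739}\right) = 17677080 + 7384 \sqrt{739}$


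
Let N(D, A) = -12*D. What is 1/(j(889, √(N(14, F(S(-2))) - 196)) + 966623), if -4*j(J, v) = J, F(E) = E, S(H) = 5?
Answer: 4/3865603 ≈ 1.0348e-6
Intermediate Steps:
j(J, v) = -J/4
1/(j(889, √(N(14, F(S(-2))) - 196)) + 966623) = 1/(-¼*889 + 966623) = 1/(-889/4 + 966623) = 1/(3865603/4) = 4/3865603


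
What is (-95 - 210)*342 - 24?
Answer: -104334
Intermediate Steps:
(-95 - 210)*342 - 24 = -305*342 - 24 = -104310 - 24 = -104334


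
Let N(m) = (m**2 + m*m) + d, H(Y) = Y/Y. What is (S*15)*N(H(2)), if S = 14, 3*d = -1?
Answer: 350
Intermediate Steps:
d = -1/3 (d = (1/3)*(-1) = -1/3 ≈ -0.33333)
H(Y) = 1
N(m) = -1/3 + 2*m**2 (N(m) = (m**2 + m*m) - 1/3 = (m**2 + m**2) - 1/3 = 2*m**2 - 1/3 = -1/3 + 2*m**2)
(S*15)*N(H(2)) = (14*15)*(-1/3 + 2*1**2) = 210*(-1/3 + 2*1) = 210*(-1/3 + 2) = 210*(5/3) = 350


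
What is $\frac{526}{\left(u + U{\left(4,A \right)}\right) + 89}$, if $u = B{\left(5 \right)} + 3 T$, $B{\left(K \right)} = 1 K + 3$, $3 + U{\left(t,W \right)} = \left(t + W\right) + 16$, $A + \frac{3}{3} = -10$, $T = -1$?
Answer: $\frac{263}{50} \approx 5.26$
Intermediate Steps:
$A = -11$ ($A = -1 - 10 = -11$)
$U{\left(t,W \right)} = 13 + W + t$ ($U{\left(t,W \right)} = -3 + \left(\left(t + W\right) + 16\right) = -3 + \left(\left(W + t\right) + 16\right) = -3 + \left(16 + W + t\right) = 13 + W + t$)
$B{\left(K \right)} = 3 + K$ ($B{\left(K \right)} = K + 3 = 3 + K$)
$u = 5$ ($u = \left(3 + 5\right) + 3 \left(-1\right) = 8 - 3 = 5$)
$\frac{526}{\left(u + U{\left(4,A \right)}\right) + 89} = \frac{526}{\left(5 + \left(13 - 11 + 4\right)\right) + 89} = \frac{526}{\left(5 + 6\right) + 89} = \frac{526}{11 + 89} = \frac{526}{100} = 526 \cdot \frac{1}{100} = \frac{263}{50}$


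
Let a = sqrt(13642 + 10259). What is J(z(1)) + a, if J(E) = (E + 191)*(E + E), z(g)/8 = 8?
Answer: 32640 + sqrt(23901) ≈ 32795.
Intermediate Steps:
z(g) = 64 (z(g) = 8*8 = 64)
a = sqrt(23901) ≈ 154.60
J(E) = 2*E*(191 + E) (J(E) = (191 + E)*(2*E) = 2*E*(191 + E))
J(z(1)) + a = 2*64*(191 + 64) + sqrt(23901) = 2*64*255 + sqrt(23901) = 32640 + sqrt(23901)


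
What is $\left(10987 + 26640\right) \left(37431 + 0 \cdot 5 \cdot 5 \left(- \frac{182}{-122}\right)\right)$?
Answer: $1408416237$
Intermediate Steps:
$\left(10987 + 26640\right) \left(37431 + 0 \cdot 5 \cdot 5 \left(- \frac{182}{-122}\right)\right) = 37627 \left(37431 + 0 \cdot 5 \left(\left(-182\right) \left(- \frac{1}{122}\right)\right)\right) = 37627 \left(37431 + 0 \cdot \frac{91}{61}\right) = 37627 \left(37431 + 0\right) = 37627 \cdot 37431 = 1408416237$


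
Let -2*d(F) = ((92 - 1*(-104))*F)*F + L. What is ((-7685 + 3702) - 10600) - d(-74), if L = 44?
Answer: 522087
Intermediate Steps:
d(F) = -22 - 98*F² (d(F) = -(((92 - 1*(-104))*F)*F + 44)/2 = -(((92 + 104)*F)*F + 44)/2 = -((196*F)*F + 44)/2 = -(196*F² + 44)/2 = -(44 + 196*F²)/2 = -22 - 98*F²)
((-7685 + 3702) - 10600) - d(-74) = ((-7685 + 3702) - 10600) - (-22 - 98*(-74)²) = (-3983 - 10600) - (-22 - 98*5476) = -14583 - (-22 - 536648) = -14583 - 1*(-536670) = -14583 + 536670 = 522087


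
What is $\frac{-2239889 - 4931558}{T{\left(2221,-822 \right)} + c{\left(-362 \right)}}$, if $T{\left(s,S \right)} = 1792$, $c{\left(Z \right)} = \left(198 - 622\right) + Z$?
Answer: $- \frac{7171447}{1006} \approx -7128.7$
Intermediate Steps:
$c{\left(Z \right)} = -424 + Z$
$\frac{-2239889 - 4931558}{T{\left(2221,-822 \right)} + c{\left(-362 \right)}} = \frac{-2239889 - 4931558}{1792 - 786} = - \frac{7171447}{1792 - 786} = - \frac{7171447}{1006}$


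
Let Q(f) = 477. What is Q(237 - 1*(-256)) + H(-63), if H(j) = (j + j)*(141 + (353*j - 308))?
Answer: 2823633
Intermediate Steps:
H(j) = 2*j*(-167 + 353*j) (H(j) = (2*j)*(141 + (-308 + 353*j)) = (2*j)*(-167 + 353*j) = 2*j*(-167 + 353*j))
Q(237 - 1*(-256)) + H(-63) = 477 + 2*(-63)*(-167 + 353*(-63)) = 477 + 2*(-63)*(-167 - 22239) = 477 + 2*(-63)*(-22406) = 477 + 2823156 = 2823633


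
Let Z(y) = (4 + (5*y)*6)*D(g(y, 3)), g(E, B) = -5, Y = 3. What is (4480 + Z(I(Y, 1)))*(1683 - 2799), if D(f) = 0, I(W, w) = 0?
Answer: -4999680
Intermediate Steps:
Z(y) = 0 (Z(y) = (4 + (5*y)*6)*0 = (4 + 30*y)*0 = 0)
(4480 + Z(I(Y, 1)))*(1683 - 2799) = (4480 + 0)*(1683 - 2799) = 4480*(-1116) = -4999680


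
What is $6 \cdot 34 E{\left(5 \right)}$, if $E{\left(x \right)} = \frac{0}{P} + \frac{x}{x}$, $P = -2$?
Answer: $204$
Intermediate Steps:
$E{\left(x \right)} = 1$ ($E{\left(x \right)} = \frac{0}{-2} + \frac{x}{x} = 0 \left(- \frac{1}{2}\right) + 1 = 0 + 1 = 1$)
$6 \cdot 34 E{\left(5 \right)} = 6 \cdot 34 \cdot 1 = 204 \cdot 1 = 204$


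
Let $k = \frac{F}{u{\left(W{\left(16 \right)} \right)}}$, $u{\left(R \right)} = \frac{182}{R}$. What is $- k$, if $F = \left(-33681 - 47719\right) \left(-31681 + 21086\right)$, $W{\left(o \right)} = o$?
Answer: $- \frac{530728000}{7} \approx -7.5818 \cdot 10^{7}$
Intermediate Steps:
$F = 862433000$ ($F = \left(-81400\right) \left(-10595\right) = 862433000$)
$k = \frac{530728000}{7}$ ($k = \frac{862433000}{182 \cdot \frac{1}{16}} = \frac{862433000}{\frac{91}{8}} = 862433000 \cdot \frac{8}{91} = \frac{530728000}{7} \approx 7.5818 \cdot 10^{7}$)
$- k = \left(-1\right) \frac{530728000}{7} = - \frac{530728000}{7}$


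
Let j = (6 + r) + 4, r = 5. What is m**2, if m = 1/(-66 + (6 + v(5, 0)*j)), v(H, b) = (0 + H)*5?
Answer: 1/99225 ≈ 1.0078e-5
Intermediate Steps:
v(H, b) = 5*H (v(H, b) = H*5 = 5*H)
j = 15 (j = (6 + 5) + 4 = 11 + 4 = 15)
m = 1/315 (m = 1/(-66 + (6 + (5*5)*15)) = 1/(-66 + (6 + 25*15)) = 1/(-66 + (6 + 375)) = 1/(-66 + 381) = 1/315 ≈ 0.0031746)
m**2 = (1/315)**2 = 1/99225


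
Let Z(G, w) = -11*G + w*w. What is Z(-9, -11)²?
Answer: 48400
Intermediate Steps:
Z(G, w) = w² - 11*G (Z(G, w) = -11*G + w² = w² - 11*G)
Z(-9, -11)² = ((-11)² - 11*(-9))² = (121 + 99)² = 220² = 48400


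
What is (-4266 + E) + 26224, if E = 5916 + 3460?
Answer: 31334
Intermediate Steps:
E = 9376
(-4266 + E) + 26224 = (-4266 + 9376) + 26224 = 5110 + 26224 = 31334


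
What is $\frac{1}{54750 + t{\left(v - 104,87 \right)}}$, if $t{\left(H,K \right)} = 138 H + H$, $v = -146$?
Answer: $\frac{1}{20000} \approx 5.0 \cdot 10^{-5}$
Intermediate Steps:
$t{\left(H,K \right)} = 139 H$
$\frac{1}{54750 + t{\left(v - 104,87 \right)}} = \frac{1}{54750 + 139 \left(-146 - 104\right)} = \frac{1}{54750 + 139 \left(-250\right)} = \frac{1}{54750 - 34750} = \frac{1}{20000}$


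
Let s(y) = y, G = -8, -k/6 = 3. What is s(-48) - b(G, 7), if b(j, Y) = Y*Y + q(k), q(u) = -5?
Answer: -92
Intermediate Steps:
k = -18 (k = -6*3 = -18)
b(j, Y) = -5 + Y² (b(j, Y) = Y*Y - 5 = Y² - 5 = -5 + Y²)
s(-48) - b(G, 7) = -48 - (-5 + 7²) = -48 - (-5 + 49) = -48 - 1*44 = -48 - 44 = -92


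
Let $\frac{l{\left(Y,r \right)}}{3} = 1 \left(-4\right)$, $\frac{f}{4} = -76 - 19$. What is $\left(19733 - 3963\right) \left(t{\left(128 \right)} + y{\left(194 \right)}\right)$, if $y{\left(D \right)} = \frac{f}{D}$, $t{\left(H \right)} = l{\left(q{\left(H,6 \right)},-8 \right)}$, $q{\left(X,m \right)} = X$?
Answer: $- \frac{21352580}{97} \approx -2.2013 \cdot 10^{5}$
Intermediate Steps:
$f = -380$ ($f = 4 \left(-76 - 19\right) = 4 \left(-95\right) = -380$)
$l{\left(Y,r \right)} = -12$ ($l{\left(Y,r \right)} = 3 \cdot 1 \left(-4\right) = 3 \left(-4\right) = -12$)
$t{\left(H \right)} = -12$
$y{\left(D \right)} = - \frac{380}{D}$
$\left(19733 - 3963\right) \left(t{\left(128 \right)} + y{\left(194 \right)}\right) = \left(19733 - 3963\right) \left(-12 - \frac{380}{194}\right) = \left(19733 + \left(-7027 + 3064\right)\right) \left(-12 - \frac{190}{97}\right) = \left(19733 - 3963\right) \left(-12 - \frac{190}{97}\right) = 15770 \left(- \frac{1354}{97}\right) = - \frac{21352580}{97}$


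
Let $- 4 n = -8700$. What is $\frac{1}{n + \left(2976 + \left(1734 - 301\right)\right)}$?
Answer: $\frac{1}{6584} \approx 0.00015188$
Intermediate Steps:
$n = 2175$ ($n = \left(- \frac{1}{4}\right) \left(-8700\right) = 2175$)
$\frac{1}{n + \left(2976 + \left(1734 - 301\right)\right)} = \frac{1}{2175 + \left(2976 + \left(1734 - 301\right)\right)} = \frac{1}{2175 + \left(2976 + 1433\right)} = \frac{1}{2175 + 4409} = \frac{1}{6584}$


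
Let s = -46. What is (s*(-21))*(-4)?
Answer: -3864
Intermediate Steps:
(s*(-21))*(-4) = -46*(-21)*(-4) = 966*(-4) = -3864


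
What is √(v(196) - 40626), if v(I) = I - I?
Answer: 3*I*√4514 ≈ 201.56*I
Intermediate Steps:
v(I) = 0
√(v(196) - 40626) = √(0 - 40626) = √(-40626) = 3*I*√4514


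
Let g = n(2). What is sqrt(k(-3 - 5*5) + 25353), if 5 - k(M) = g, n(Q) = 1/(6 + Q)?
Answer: sqrt(405726)/4 ≈ 159.24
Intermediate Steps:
g = 1/8 (g = 1/(6 + 2) = 1/8 ≈ 0.12500)
k(M) = 39/8 (k(M) = 5 - 1*1/8 = 5 - 1/8 = 39/8)
sqrt(k(-3 - 5*5) + 25353) = sqrt(39/8 + 25353) = sqrt(202863/8) = sqrt(405726)/4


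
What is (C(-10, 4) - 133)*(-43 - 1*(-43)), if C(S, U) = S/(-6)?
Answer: 0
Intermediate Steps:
C(S, U) = -S/6 (C(S, U) = S*(-1/6) = -S/6)
(C(-10, 4) - 133)*(-43 - 1*(-43)) = (-1/6*(-10) - 133)*(-43 - 1*(-43)) = (5/3 - 133)*(-43 + 43) = -394/3*0 = 0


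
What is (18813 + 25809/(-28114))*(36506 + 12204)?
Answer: 12880942371915/14057 ≈ 9.1634e+8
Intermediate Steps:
(18813 + 25809/(-28114))*(36506 + 12204) = (18813 + 25809*(-1/28114))*48710 = (18813 - 25809/28114)*48710 = (528882873/28114)*48710 = 12880942371915/14057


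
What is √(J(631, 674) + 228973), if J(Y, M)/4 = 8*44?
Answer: √230381 ≈ 479.98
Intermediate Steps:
J(Y, M) = 1408 (J(Y, M) = 4*(8*44) = 4*352 = 1408)
√(J(631, 674) + 228973) = √(1408 + 228973) = √230381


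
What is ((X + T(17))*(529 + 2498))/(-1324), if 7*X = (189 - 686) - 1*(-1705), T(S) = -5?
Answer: -3550671/9268 ≈ -383.11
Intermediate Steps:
X = 1208/7 (X = ((189 - 686) - 1*(-1705))/7 = (-497 + 1705)/7 = (⅐)*1208 = 1208/7 ≈ 172.57)
((X + T(17))*(529 + 2498))/(-1324) = ((1208/7 - 5)*(529 + 2498))/(-1324) = ((1173/7)*3027)*(-1/1324) = (3550671/7)*(-1/1324) = -3550671/9268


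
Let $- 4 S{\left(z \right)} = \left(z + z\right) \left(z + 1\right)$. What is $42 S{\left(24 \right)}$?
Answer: $-12600$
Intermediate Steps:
$S{\left(z \right)} = - \frac{z \left(1 + z\right)}{2}$ ($S{\left(z \right)} = - \frac{\left(z + z\right) \left(z + 1\right)}{4} = - \frac{2 z \left(1 + z\right)}{4} = - \frac{z \left(1 + z\right)}{2}$)
$42 S{\left(24 \right)} = 42 \left(\left(- \frac{1}{2}\right) 24 \left(1 + 24\right)\right) = 42 \left(\left(- \frac{1}{2}\right) 24 \cdot 25\right) = 42 \left(-300\right) = -12600$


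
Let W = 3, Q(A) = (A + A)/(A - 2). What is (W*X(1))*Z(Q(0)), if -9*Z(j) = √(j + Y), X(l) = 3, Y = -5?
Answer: -I*√5 ≈ -2.2361*I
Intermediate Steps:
Q(A) = 2*A/(-2 + A) (Q(A) = (2*A)/(-2 + A) = 2*A/(-2 + A))
Z(j) = -√(-5 + j)/9 (Z(j) = -√(j - 5)/9 = -√(-5 + j)/9)
(W*X(1))*Z(Q(0)) = (3*3)*(-√(-5 + 2*0/(-2 + 0))/9) = 9*(-√(-5 + 2*0/(-2))/9) = 9*(-√(-5 + 2*0*(-½))/9) = 9*(-√(-5 + 0)/9) = 9*(-I*√5/9) = -I*√5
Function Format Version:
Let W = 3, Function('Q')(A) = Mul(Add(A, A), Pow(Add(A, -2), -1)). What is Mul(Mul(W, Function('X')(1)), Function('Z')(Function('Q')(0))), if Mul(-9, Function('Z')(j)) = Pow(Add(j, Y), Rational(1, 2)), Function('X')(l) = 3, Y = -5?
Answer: Mul(-1, I, Pow(5, Rational(1, 2))) ≈ Mul(-2.2361, I)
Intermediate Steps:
Function('Q')(A) = Mul(2, A, Pow(Add(-2, A), -1)) (Function('Q')(A) = Mul(Mul(2, A), Pow(Add(-2, A), -1)) = Mul(2, A, Pow(Add(-2, A), -1)))
Function('Z')(j) = Mul(Rational(-1, 9), Pow(Add(-5, j), Rational(1, 2))) (Function('Z')(j) = Mul(Rational(-1, 9), Pow(Add(j, -5), Rational(1, 2))) = Mul(Rational(-1, 9), Pow(Add(-5, j), Rational(1, 2))))
Mul(Mul(W, Function('X')(1)), Function('Z')(Function('Q')(0))) = Mul(Mul(3, 3), Mul(Rational(-1, 9), Pow(Add(-5, Mul(2, 0, Pow(Add(-2, 0), -1))), Rational(1, 2)))) = Mul(9, Mul(Rational(-1, 9), Pow(Add(-5, Mul(2, 0, Pow(-2, -1))), Rational(1, 2)))) = Mul(9, Mul(Rational(-1, 9), Pow(Add(-5, Mul(2, 0, Rational(-1, 2))), Rational(1, 2)))) = Mul(9, Mul(Rational(-1, 9), Pow(Add(-5, 0), Rational(1, 2)))) = Mul(9, Mul(Rational(-1, 9), Pow(-5, Rational(1, 2)))) = Mul(9, Mul(Rational(-1, 9), Mul(I, Pow(5, Rational(1, 2))))) = Mul(9, Mul(Rational(-1, 9), I, Pow(5, Rational(1, 2)))) = Mul(-1, I, Pow(5, Rational(1, 2)))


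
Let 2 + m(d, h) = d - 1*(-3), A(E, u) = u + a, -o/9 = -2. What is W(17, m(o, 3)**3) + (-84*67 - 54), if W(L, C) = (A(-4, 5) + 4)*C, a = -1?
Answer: 49190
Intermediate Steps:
o = 18 (o = -9*(-2) = 18)
A(E, u) = -1 + u (A(E, u) = u - 1 = -1 + u)
m(d, h) = 1 + d (m(d, h) = -2 + (d - 1*(-3)) = -2 + (d + 3) = -2 + (3 + d) = 1 + d)
W(L, C) = 8*C (W(L, C) = ((-1 + 5) + 4)*C = (4 + 4)*C = 8*C)
W(17, m(o, 3)**3) + (-84*67 - 54) = 8*(1 + 18)**3 + (-84*67 - 54) = 8*19**3 + (-5628 - 54) = 8*6859 - 5682 = 54872 - 5682 = 49190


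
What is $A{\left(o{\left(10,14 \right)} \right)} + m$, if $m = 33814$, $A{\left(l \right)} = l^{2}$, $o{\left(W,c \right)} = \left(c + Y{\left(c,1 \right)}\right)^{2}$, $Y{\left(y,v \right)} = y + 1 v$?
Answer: $741095$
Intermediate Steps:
$Y{\left(y,v \right)} = v + y$ ($Y{\left(y,v \right)} = y + v = v + y$)
$o{\left(W,c \right)} = \left(1 + 2 c\right)^{2}$ ($o{\left(W,c \right)} = \left(c + \left(1 + c\right)\right)^{2} = \left(1 + 2 c\right)^{2}$)
$A{\left(o{\left(10,14 \right)} \right)} + m = \left(\left(1 + 2 \cdot 14\right)^{2}\right)^{2} + 33814 = \left(\left(1 + 28\right)^{2}\right)^{2} + 33814 = \left(29^{2}\right)^{2} + 33814 = 841^{2} + 33814 = 707281 + 33814 = 741095$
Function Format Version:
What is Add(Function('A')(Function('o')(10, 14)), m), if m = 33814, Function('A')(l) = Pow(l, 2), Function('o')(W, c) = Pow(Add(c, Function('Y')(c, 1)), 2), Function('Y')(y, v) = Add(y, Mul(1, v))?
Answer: 741095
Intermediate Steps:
Function('Y')(y, v) = Add(v, y) (Function('Y')(y, v) = Add(y, v) = Add(v, y))
Function('o')(W, c) = Pow(Add(1, Mul(2, c)), 2) (Function('o')(W, c) = Pow(Add(c, Add(1, c)), 2) = Pow(Add(1, Mul(2, c)), 2))
Add(Function('A')(Function('o')(10, 14)), m) = Add(Pow(Pow(Add(1, Mul(2, 14)), 2), 2), 33814) = Add(Pow(Pow(Add(1, 28), 2), 2), 33814) = Add(Pow(Pow(29, 2), 2), 33814) = Add(Pow(841, 2), 33814) = Add(707281, 33814) = 741095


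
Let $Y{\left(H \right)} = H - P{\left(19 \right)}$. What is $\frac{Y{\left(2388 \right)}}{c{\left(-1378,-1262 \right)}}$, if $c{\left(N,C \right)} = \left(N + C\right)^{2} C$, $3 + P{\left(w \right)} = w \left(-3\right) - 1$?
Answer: $- \frac{2449}{8795635200} \approx -2.7843 \cdot 10^{-7}$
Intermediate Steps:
$P{\left(w \right)} = -4 - 3 w$ ($P{\left(w \right)} = -3 + \left(w \left(-3\right) - 1\right) = -3 - \left(1 + 3 w\right) = -4 - 3 w$)
$Y{\left(H \right)} = 61 + H$ ($Y{\left(H \right)} = H - \left(-4 - 57\right) = H - -61 = H + 61 = 61 + H$)
$c{\left(N,C \right)} = C \left(C + N\right)^{2}$ ($c{\left(N,C \right)} = \left(C + N\right)^{2} C = C \left(C + N\right)^{2}$)
$\frac{Y{\left(2388 \right)}}{c{\left(-1378,-1262 \right)}} = \frac{61 + 2388}{\left(-1262\right) \left(-1262 - 1378\right)^{2}} = \frac{2449}{\left(-1262\right) \left(-2640\right)^{2}} = \frac{2449}{\left(-1262\right) 6969600} = \frac{2449}{-8795635200} = 2449 \left(- \frac{1}{8795635200}\right) = - \frac{2449}{8795635200}$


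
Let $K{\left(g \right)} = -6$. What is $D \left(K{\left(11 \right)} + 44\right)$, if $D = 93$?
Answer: $3534$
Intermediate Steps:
$D \left(K{\left(11 \right)} + 44\right) = 93 \left(-6 + 44\right) = 93 \cdot 38 = 3534$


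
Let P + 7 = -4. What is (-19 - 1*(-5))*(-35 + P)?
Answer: 644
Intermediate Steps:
P = -11 (P = -7 - 4 = -11)
(-19 - 1*(-5))*(-35 + P) = (-19 - 1*(-5))*(-35 - 11) = (-19 + 5)*(-46) = -14*(-46) = 644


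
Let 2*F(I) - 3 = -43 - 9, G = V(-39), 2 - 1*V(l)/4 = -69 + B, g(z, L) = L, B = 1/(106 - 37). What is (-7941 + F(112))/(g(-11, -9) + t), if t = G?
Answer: -1099239/37942 ≈ -28.972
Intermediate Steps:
B = 1/69 ≈ 0.014493
V(l) = 19592/69 (V(l) = 8 - 4*(-69 + 1/69) = 8 - 4*(-4760/69) = 8 + 19040/69 = 19592/69)
G = 19592/69 ≈ 283.94
F(I) = -49/2 (F(I) = 3/2 + (-43 - 9)/2 = 3/2 + (1/2)*(-52) = 3/2 - 26 = -49/2)
t = 19592/69 ≈ 283.94
(-7941 + F(112))/(g(-11, -9) + t) = (-7941 - 49/2)/(-9 + 19592/69) = -15931/(2*18971/69) = -15931/2*69/18971 = -1099239/37942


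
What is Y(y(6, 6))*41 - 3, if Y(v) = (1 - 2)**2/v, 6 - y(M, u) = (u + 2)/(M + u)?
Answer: 75/16 ≈ 4.6875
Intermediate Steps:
y(M, u) = 6 - (2 + u)/(M + u) (y(M, u) = 6 - (u + 2)/(M + u) = 6 - (2 + u)/(M + u))
Y(v) = 1/v (Y(v) = (-1)**2/v = 1/v)
Y(y(6, 6))*41 - 3 = 41/((-2 + 5*6 + 6*6)/(6 + 6)) - 3 = 41/((-2 + 30 + 36)/12) - 3 = 41/((1/12)*64) - 3 = 41/(16/3) - 3 = (3/16)*41 - 3 = 123/16 - 3 = 75/16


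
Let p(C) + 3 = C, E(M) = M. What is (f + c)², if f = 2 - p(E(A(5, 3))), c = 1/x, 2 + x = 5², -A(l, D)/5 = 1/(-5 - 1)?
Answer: 337561/19044 ≈ 17.725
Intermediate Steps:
A(l, D) = ⅚ (A(l, D) = -5/(-5 - 1) = -5/(-6) = -5*(-⅙) = ⅚)
x = 23 (x = -2 + 5² = -2 + 25 = 23)
p(C) = -3 + C
c = 1/23 ≈ 0.043478
f = 25/6 (f = 2 - (-3 + ⅚) = 2 - 1*(-13/6) = 2 + 13/6 = 25/6 ≈ 4.1667)
(f + c)² = (25/6 + 1/23)² = (581/138)² = 337561/19044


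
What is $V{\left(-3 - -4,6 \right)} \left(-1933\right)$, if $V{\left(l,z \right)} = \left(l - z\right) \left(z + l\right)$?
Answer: $67655$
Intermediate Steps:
$V{\left(l,z \right)} = \left(l + z\right) \left(l - z\right)$ ($V{\left(l,z \right)} = \left(l - z\right) \left(l + z\right) = \left(l + z\right) \left(l - z\right)$)
$V{\left(-3 - -4,6 \right)} \left(-1933\right) = \left(\left(-3 - -4\right)^{2} - 6^{2}\right) \left(-1933\right) = \left(\left(-3 + 4\right)^{2} - 36\right) \left(-1933\right) = \left(1^{2} - 36\right) \left(-1933\right) = \left(1 - 36\right) \left(-1933\right) = \left(-35\right) \left(-1933\right) = 67655$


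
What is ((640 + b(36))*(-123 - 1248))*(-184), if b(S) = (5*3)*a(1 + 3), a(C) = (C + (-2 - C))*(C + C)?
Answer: 100905600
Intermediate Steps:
a(C) = -4*C
b(S) = -240 (b(S) = (5*3)*(-4*(1 + 3)) = 15*(-4*4) = 15*(-16) = -240)
((640 + b(36))*(-123 - 1248))*(-184) = ((640 - 240)*(-123 - 1248))*(-184) = (400*(-1371))*(-184) = -548400*(-184) = 100905600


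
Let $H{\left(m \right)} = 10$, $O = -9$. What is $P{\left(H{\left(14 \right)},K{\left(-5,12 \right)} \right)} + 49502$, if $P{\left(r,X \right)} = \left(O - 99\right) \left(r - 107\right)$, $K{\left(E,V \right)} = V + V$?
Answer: $59978$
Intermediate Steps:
$K{\left(E,V \right)} = 2 V$
$P{\left(r,X \right)} = 11556 - 108 r$ ($P{\left(r,X \right)} = \left(-9 - 99\right) \left(r - 107\right) = - 108 \left(-107 + r\right) = 11556 - 108 r$)
$P{\left(H{\left(14 \right)},K{\left(-5,12 \right)} \right)} + 49502 = \left(11556 - 1080\right) + 49502 = 10476 + 49502 = 59978$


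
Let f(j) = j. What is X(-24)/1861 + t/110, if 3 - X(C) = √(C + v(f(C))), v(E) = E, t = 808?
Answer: 752009/102355 - 4*I*√3/1861 ≈ 7.3471 - 0.0037228*I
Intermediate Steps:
X(C) = 3 - √2*√C (X(C) = 3 - √(C + C) = 3 - √(2*C) = 3 - √2*√C)
X(-24)/1861 + t/110 = (3 - √2*√(-24))/1861 + 808/110 = (3 - √2*2*I*√6)*(1/1861) + 808*(1/110) = (3 - 4*I*√3)*(1/1861) + 404/55 = (3/1861 - 4*I*√3/1861) + 404/55 = 752009/102355 - 4*I*√3/1861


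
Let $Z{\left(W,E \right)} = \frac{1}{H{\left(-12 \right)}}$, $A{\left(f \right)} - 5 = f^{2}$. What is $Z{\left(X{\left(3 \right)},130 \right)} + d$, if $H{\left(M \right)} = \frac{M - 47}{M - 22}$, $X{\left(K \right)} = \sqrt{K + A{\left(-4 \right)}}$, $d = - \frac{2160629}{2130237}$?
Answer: $- \frac{55049053}{125683983} \approx -0.438$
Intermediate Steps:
$A{\left(f \right)} = 5 + f^{2}$
$d = - \frac{2160629}{2130237}$ ($d = \left(-2160629\right) \frac{1}{2130237} = - \frac{2160629}{2130237} \approx -1.0143$)
$X{\left(K \right)} = \sqrt{21 + K}$ ($X{\left(K \right)} = \sqrt{K + \left(5 + \left(-4\right)^{2}\right)} = \sqrt{K + \left(5 + 16\right)} = \sqrt{K + 21} = \sqrt{21 + K}$)
$H{\left(M \right)} = \frac{-47 + M}{-22 + M}$
$Z{\left(W,E \right)} = \frac{34}{59}$ ($Z{\left(W,E \right)} = \frac{1}{\frac{1}{-22 - 12} \left(-47 - 12\right)} = \frac{1}{\frac{1}{-34} \left(-59\right)} = \frac{1}{\left(- \frac{1}{34}\right) \left(-59\right)} = \frac{1}{\frac{59}{34}} = \frac{34}{59}$)
$Z{\left(X{\left(3 \right)},130 \right)} + d = \frac{34}{59} - \frac{2160629}{2130237} = - \frac{55049053}{125683983}$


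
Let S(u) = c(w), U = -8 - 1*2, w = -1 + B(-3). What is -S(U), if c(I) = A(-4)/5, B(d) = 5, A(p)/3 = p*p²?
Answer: 192/5 ≈ 38.400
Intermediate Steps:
A(p) = 3*p³ (A(p) = 3*(p*p²) = 3*p³)
w = 4 (w = -1 + 5 = 4)
c(I) = -192/5 (c(I) = (3*(-4)³)/5 = (3*(-64))*(⅕) = -192*⅕ = -192/5)
U = -10 (U = -8 - 2 = -10)
S(u) = -192/5
-S(U) = -1*(-192/5) = 192/5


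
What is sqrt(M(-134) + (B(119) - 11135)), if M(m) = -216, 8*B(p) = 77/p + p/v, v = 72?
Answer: I*sqrt(1889485009)/408 ≈ 106.54*I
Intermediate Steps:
B(p) = p/576 + 77/(8*p) (B(p) = (77/p + p/72)/8 = p/576 + 77/(8*p))
sqrt(M(-134) + (B(119) - 11135)) = sqrt(-216 + ((1/576)*(5544 + 119**2)/119 - 11135)) = sqrt(-216 + ((1/576)*(1/119)*(5544 + 14161) - 11135)) = sqrt(-216 + ((1/576)*(1/119)*19705 - 11135)) = sqrt(-216 + (2815/9792 - 11135)) = sqrt(-216 - 109031105/9792) = sqrt(-111146177/9792) = I*sqrt(1889485009)/408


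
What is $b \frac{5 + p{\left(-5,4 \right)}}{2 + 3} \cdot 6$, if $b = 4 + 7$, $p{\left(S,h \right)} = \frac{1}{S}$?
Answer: $\frac{1584}{25} \approx 63.36$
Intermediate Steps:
$b = 11$
$b \frac{5 + p{\left(-5,4 \right)}}{2 + 3} \cdot 6 = 11 \frac{5 + \frac{1}{-5}}{2 + 3} \cdot 6 = 11 \frac{5 - \frac{1}{5}}{5} \cdot 6 = 11 \cdot \frac{24}{5} \cdot \frac{1}{5} \cdot 6 = 11 \cdot \frac{24}{25} \cdot 6 = \frac{264}{25} \cdot 6 = \frac{1584}{25}$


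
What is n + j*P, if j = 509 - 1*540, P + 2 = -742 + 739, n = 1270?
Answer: 1425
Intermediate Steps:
P = -5 (P = -2 + (-742 + 739) = -2 - 3 = -5)
j = -31 (j = 509 - 540 = -31)
n + j*P = 1270 - 31*(-5) = 1270 + 155 = 1425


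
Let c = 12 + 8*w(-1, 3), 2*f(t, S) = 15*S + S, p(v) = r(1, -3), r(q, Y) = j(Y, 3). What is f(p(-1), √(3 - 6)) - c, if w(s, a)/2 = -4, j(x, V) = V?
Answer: 52 + 8*I*√3 ≈ 52.0 + 13.856*I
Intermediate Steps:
w(s, a) = -8 (w(s, a) = 2*(-4) = -8)
r(q, Y) = 3
p(v) = 3
f(t, S) = 8*S (f(t, S) = (15*S + S)/2 = (16*S)/2 = 8*S)
c = -52 (c = 12 + 8*(-8) = 12 - 64 = -52)
f(p(-1), √(3 - 6)) - c = 8*√(3 - 6) - 1*(-52) = 8*√(-3) + 52 = 8*(I*√3) + 52 = 8*I*√3 + 52 = 52 + 8*I*√3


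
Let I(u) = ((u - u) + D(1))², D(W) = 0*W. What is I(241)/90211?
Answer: 0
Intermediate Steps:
D(W) = 0
I(u) = 0 (I(u) = ((u - u) + 0)² = (0 + 0)² = 0² = 0)
I(241)/90211 = 0/90211 = 0*(1/90211) = 0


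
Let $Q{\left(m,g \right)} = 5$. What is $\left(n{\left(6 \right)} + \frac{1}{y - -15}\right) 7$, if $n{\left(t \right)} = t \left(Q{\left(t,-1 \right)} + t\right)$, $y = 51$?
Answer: $\frac{30499}{66} \approx 462.11$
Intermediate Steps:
$n{\left(t \right)} = t \left(5 + t\right)$
$\left(n{\left(6 \right)} + \frac{1}{y - -15}\right) 7 = \left(6 \left(5 + 6\right) + \frac{1}{51 - -15}\right) 7 = \left(6 \cdot 11 + \frac{1}{51 + 15}\right) 7 = \left(66 + \frac{1}{66}\right) 7 = \frac{4357}{66} \cdot 7 = \frac{30499}{66}$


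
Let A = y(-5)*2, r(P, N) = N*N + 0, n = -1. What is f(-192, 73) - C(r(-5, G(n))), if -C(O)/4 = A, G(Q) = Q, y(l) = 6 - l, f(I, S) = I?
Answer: -104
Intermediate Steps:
r(P, N) = N**2 (r(P, N) = N**2 + 0 = N**2)
A = 22 (A = (6 - 1*(-5))*2 = (6 + 5)*2 = 11*2 = 22)
C(O) = -88 (C(O) = -4*22 = -88)
f(-192, 73) - C(r(-5, G(n))) = -192 - 1*(-88) = -192 + 88 = -104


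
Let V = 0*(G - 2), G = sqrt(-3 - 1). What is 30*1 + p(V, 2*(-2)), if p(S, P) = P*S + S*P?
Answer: 30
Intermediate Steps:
G = 2*I (G = sqrt(-4) = 2*I ≈ 2.0*I)
V = 0 (V = 0*(2*I - 2) = 0*(-2 + 2*I) = 0)
p(S, P) = 2*P*S (p(S, P) = P*S + P*S = 2*P*S)
30*1 + p(V, 2*(-2)) = 30*1 + 2*(2*(-2))*0 = 30 + 2*(-4)*0 = 30 + 0 = 30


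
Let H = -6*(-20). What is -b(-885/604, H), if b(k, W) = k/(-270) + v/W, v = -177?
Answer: 39943/27180 ≈ 1.4696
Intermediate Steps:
H = 120
b(k, W) = -177/W - k/270 (b(k, W) = k/(-270) - 177/W = k*(-1/270) - 177/W = -k/270 - 177/W = -177/W - k/270)
-b(-885/604, H) = -(-177/120 - (-59)/(18*604)) = -(-177*1/120 - (-59)/(18*604)) = -(-59/40 - 1/270*(-885/604)) = -(-59/40 + 59/10872) = -1*(-39943/27180) = 39943/27180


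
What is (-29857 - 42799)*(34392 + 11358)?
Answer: -3324012000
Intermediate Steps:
(-29857 - 42799)*(34392 + 11358) = -72656*45750 = -3324012000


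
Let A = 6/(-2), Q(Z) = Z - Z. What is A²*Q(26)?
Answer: 0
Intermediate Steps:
Q(Z) = 0
A = -3 (A = 6*(-½) = -3)
A²*Q(26) = (-3)²*0 = 9*0 = 0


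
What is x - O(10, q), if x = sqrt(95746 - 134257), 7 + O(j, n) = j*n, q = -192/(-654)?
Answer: 443/109 + 3*I*sqrt(4279) ≈ 4.0642 + 196.24*I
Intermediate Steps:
q = 32/109 (q = -192*(-1/654) = 32/109 ≈ 0.29358)
O(j, n) = -7 + j*n
x = 3*I*sqrt(4279) (x = sqrt(-38511) = 3*I*sqrt(4279) ≈ 196.24*I)
x - O(10, q) = 3*I*sqrt(4279) - (-7 + 10*(32/109)) = 3*I*sqrt(4279) - (-7 + 320/109) = 3*I*sqrt(4279) - 1*(-443/109) = 3*I*sqrt(4279) + 443/109 = 443/109 + 3*I*sqrt(4279)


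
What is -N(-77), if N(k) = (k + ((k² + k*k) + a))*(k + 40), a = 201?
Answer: 443334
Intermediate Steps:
N(k) = (40 + k)*(201 + k + 2*k²) (N(k) = (k + ((k² + k*k) + 201))*(k + 40) = (k + ((k² + k²) + 201))*(40 + k) = (k + (2*k² + 201))*(40 + k) = (k + (201 + 2*k²))*(40 + k) = (201 + k + 2*k²)*(40 + k) = (40 + k)*(201 + k + 2*k²))
-N(-77) = -(8040 + 2*(-77)³ + 81*(-77)² + 241*(-77)) = -(8040 + 2*(-456533) + 81*5929 - 18557) = -(8040 - 913066 + 480249 - 18557) = -1*(-443334) = 443334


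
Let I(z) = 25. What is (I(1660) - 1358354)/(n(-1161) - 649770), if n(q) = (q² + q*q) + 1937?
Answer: -1358329/2048009 ≈ -0.66324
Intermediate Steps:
n(q) = 1937 + 2*q² (n(q) = (q² + q²) + 1937 = 2*q² + 1937 = 1937 + 2*q²)
(I(1660) - 1358354)/(n(-1161) - 649770) = (25 - 1358354)/((1937 + 2*(-1161)²) - 649770) = -1358329/((1937 + 2*1347921) - 649770) = -1358329/((1937 + 2695842) - 649770) = -1358329/(2697779 - 649770) = -1358329/2048009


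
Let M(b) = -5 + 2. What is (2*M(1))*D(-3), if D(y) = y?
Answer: 18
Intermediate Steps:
M(b) = -3
(2*M(1))*D(-3) = (2*(-3))*(-3) = -6*(-3) = 18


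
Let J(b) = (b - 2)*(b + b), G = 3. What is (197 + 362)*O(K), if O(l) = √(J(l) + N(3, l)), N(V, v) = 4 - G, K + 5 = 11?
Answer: 3913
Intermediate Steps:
K = 6 (K = -5 + 11 = 6)
N(V, v) = 1 (N(V, v) = 4 - 1*3 = 4 - 3 = 1)
J(b) = 2*b*(-2 + b) (J(b) = (-2 + b)*(2*b) = 2*b*(-2 + b))
O(l) = √(1 + 2*l*(-2 + l)) (O(l) = √(2*l*(-2 + l) + 1) = √(1 + 2*l*(-2 + l)))
(197 + 362)*O(K) = (197 + 362)*√(1 + 2*6*(-2 + 6)) = 559*√(1 + 2*6*4) = 559*√(1 + 48) = 559*√49 = 559*7 = 3913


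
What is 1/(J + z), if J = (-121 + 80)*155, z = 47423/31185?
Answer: -31185/198133252 ≈ -0.00015739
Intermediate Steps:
z = 47423/31185 (z = 47423*(1/31185) = 47423/31185 ≈ 1.5207)
J = -6355 (J = -41*155 = -6355)
1/(J + z) = 1/(-6355 + 47423/31185) = 1/(-198133252/31185) = -31185/198133252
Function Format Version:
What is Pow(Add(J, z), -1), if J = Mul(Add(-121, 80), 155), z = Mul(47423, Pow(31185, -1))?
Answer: Rational(-31185, 198133252) ≈ -0.00015739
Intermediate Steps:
z = Rational(47423, 31185) (z = Mul(47423, Rational(1, 31185)) = Rational(47423, 31185) ≈ 1.5207)
J = -6355 (J = Mul(-41, 155) = -6355)
Pow(Add(J, z), -1) = Pow(Add(-6355, Rational(47423, 31185)), -1) = Pow(Rational(-198133252, 31185), -1) = Rational(-31185, 198133252)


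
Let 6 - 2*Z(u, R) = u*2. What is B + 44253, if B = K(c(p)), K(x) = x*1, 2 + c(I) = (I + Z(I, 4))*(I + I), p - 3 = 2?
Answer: 44281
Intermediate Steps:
Z(u, R) = 3 - u (Z(u, R) = 3 - u*2/2 = 3 - u)
p = 5 (p = 3 + 2 = 5)
c(I) = -2 + 6*I (c(I) = -2 + (I + (3 - I))*(I + I) = -2 + 3*(2*I) = -2 + 6*I)
K(x) = x
B = 28 (B = -2 + 6*5 = -2 + 30 = 28)
B + 44253 = 28 + 44253 = 44281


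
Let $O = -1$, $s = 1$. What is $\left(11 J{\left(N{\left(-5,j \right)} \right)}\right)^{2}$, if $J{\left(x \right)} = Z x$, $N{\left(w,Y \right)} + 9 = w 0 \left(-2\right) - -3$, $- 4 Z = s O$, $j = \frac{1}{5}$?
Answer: $\frac{1089}{4} \approx 272.25$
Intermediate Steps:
$j = \frac{1}{5} \approx 0.2$
$Z = \frac{1}{4}$ ($Z = - \frac{1 \left(-1\right)}{4} = \left(- \frac{1}{4}\right) \left(-1\right) = \frac{1}{4} \approx 0.25$)
$N{\left(w,Y \right)} = -6$ ($N{\left(w,Y \right)} = -9 + \left(w 0 \left(-2\right) - -3\right) = -9 + \left(0 \left(-2\right) + 3\right) = -9 + \left(0 + 3\right) = -9 + 3 = -6$)
$J{\left(x \right)} = \frac{x}{4}$
$\left(11 J{\left(N{\left(-5,j \right)} \right)}\right)^{2} = \left(11 \cdot \frac{1}{4} \left(-6\right)\right)^{2} = \left(11 \left(- \frac{3}{2}\right)\right)^{2} = \left(- \frac{33}{2}\right)^{2} = \frac{1089}{4}$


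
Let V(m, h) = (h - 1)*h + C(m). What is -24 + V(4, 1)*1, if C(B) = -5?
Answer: -29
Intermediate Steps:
V(m, h) = -5 + h*(-1 + h) (V(m, h) = (h - 1)*h - 5 = (-1 + h)*h - 5 = h*(-1 + h) - 5 = -5 + h*(-1 + h))
-24 + V(4, 1)*1 = -24 + (-5 + 1² - 1*1)*1 = -24 + (-5 + 1 - 1)*1 = -24 - 5*1 = -24 - 5 = -29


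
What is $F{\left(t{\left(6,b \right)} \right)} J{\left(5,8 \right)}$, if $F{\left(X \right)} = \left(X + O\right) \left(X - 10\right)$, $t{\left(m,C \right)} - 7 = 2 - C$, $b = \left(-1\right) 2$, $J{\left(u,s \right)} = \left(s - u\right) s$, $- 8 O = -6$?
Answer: $282$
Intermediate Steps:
$O = \frac{3}{4}$ ($O = \left(- \frac{1}{8}\right) \left(-6\right) = \frac{3}{4} \approx 0.75$)
$J{\left(u,s \right)} = s \left(s - u\right)$
$b = -2$
$t{\left(m,C \right)} = 9 - C$ ($t{\left(m,C \right)} = 7 - \left(-2 + C\right) = 9 - C$)
$F{\left(X \right)} = \left(-10 + X\right) \left(\frac{3}{4} + X\right)$ ($F{\left(X \right)} = \left(X + \frac{3}{4}\right) \left(X - 10\right) = \left(\frac{3}{4} + X\right) \left(-10 + X\right) = \left(-10 + X\right) \left(\frac{3}{4} + X\right)$)
$F{\left(t{\left(6,b \right)} \right)} J{\left(5,8 \right)} = \left(- \frac{15}{2} + \left(9 - -2\right)^{2} - \frac{37 \left(9 - -2\right)}{4}\right) 8 \left(8 - 5\right) = \left(- \frac{15}{2} + \left(9 + 2\right)^{2} - \frac{37 \left(9 + 2\right)}{4}\right) 8 \left(8 - 5\right) = \left(- \frac{15}{2} + 11^{2} - \frac{407}{4}\right) 8 \cdot 3 = \left(- \frac{15}{2} + 121 - \frac{407}{4}\right) 24 = \frac{47}{4} \cdot 24 = 282$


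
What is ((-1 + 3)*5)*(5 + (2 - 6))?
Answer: 10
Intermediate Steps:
((-1 + 3)*5)*(5 + (2 - 6)) = (2*5)*(5 - 4) = 10*1 = 10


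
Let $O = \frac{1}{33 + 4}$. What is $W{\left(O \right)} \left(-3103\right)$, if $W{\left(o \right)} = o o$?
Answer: $- \frac{3103}{1369} \approx -2.2666$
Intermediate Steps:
$O = \frac{1}{37} \approx 0.027027$
$W{\left(o \right)} = o^{2}$
$W{\left(O \right)} \left(-3103\right) = \left(\frac{1}{37}\right)^{2} \left(-3103\right) = \frac{1}{1369} \left(-3103\right) = - \frac{3103}{1369}$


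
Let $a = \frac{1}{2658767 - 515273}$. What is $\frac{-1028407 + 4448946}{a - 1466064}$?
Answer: $- \frac{7331904823266}{3142499387615} \approx -2.3331$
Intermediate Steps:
$a = \frac{1}{2143494} \approx 4.6653 \cdot 10^{-7}$
$\frac{-1028407 + 4448946}{a - 1466064} = \frac{-1028407 + 4448946}{\frac{1}{2143494} - 1466064} = \frac{3420539}{- \frac{3142499387615}{2143494}} = 3420539 \left(- \frac{2143494}{3142499387615}\right) = - \frac{7331904823266}{3142499387615}$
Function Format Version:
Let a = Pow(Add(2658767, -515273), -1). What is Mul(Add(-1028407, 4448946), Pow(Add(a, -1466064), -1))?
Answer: Rational(-7331904823266, 3142499387615) ≈ -2.3331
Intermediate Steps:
a = Rational(1, 2143494) (a = Pow(2143494, -1) = Rational(1, 2143494) ≈ 4.6653e-7)
Mul(Add(-1028407, 4448946), Pow(Add(a, -1466064), -1)) = Mul(Add(-1028407, 4448946), Pow(Add(Rational(1, 2143494), -1466064), -1)) = Mul(3420539, Pow(Rational(-3142499387615, 2143494), -1)) = Mul(3420539, Rational(-2143494, 3142499387615)) = Rational(-7331904823266, 3142499387615)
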